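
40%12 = 4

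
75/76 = 75/76=0.99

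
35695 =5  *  7139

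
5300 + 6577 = 11877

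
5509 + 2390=7899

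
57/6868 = 57/6868 = 0.01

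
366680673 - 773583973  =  -406903300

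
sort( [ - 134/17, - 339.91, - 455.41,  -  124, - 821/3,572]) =[-455.41,  -  339.91, - 821/3,  -  124, - 134/17, 572] 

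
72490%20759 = 10213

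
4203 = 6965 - 2762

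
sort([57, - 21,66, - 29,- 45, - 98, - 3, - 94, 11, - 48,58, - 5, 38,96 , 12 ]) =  [ - 98,-94, - 48, - 45, - 29, -21, - 5, - 3,11,12, 38, 57, 58, 66, 96 ]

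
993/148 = 6+105/148 = 6.71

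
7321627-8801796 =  - 1480169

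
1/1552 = 1/1552 = 0.00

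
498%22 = 14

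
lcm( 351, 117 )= 351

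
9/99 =1/11 = 0.09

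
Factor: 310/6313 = 2^1*  5^1* 31^1 * 59^( - 1 )*107^( - 1)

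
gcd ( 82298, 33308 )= 2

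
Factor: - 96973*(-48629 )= 4715700017= 7^1 * 6947^1*96973^1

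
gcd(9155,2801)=1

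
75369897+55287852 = 130657749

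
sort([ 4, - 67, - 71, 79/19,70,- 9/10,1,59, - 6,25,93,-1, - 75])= [- 75, - 71, - 67, - 6,- 1, - 9/10,1,4, 79/19,25,59,70,93]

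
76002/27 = 25334/9 = 2814.89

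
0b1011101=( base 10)93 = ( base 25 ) 3I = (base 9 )113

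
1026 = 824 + 202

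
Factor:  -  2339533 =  - 7^1 * 61^1 *5479^1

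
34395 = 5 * 6879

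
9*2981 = 26829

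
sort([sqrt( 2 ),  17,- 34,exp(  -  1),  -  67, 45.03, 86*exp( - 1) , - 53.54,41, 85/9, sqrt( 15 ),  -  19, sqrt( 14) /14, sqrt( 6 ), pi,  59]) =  [-67 ,-53.54,- 34,-19, sqrt( 14 )/14, exp( - 1), sqrt( 2), sqrt( 6), pi, sqrt( 15 ), 85/9 , 17,86*exp( - 1), 41 , 45.03, 59 ]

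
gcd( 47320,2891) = 7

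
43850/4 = 10962 + 1/2 = 10962.50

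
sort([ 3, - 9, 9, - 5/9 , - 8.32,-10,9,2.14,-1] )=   [ - 10,-9, - 8.32, -1, - 5/9 , 2.14, 3, 9, 9]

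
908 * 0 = 0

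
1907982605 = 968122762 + 939859843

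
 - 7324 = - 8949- - 1625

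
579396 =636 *911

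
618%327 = 291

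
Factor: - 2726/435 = - 94/15  =  -2^1 * 3^(-1 ) * 5^(-1)*47^1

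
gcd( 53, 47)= 1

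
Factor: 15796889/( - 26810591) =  - 103^( - 1)*131^ (- 1)*659^1*1987^( - 1)*23971^1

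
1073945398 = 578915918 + 495029480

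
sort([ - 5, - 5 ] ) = [-5 , - 5 ] 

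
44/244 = 11/61=0.18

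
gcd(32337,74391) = 3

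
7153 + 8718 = 15871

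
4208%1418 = 1372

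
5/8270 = 1/1654=0.00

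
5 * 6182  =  30910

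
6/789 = 2/263 = 0.01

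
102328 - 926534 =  - 824206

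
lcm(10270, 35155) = 914030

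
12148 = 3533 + 8615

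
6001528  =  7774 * 772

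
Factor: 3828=2^2*3^1*11^1* 29^1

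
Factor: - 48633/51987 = -29^1*31^( - 1) = - 29/31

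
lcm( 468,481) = 17316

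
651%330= 321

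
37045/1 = 37045 = 37045.00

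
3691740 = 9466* 390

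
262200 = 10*26220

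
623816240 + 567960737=1191776977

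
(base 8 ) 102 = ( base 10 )66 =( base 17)3F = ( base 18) 3C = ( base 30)26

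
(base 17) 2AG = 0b1011111100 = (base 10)764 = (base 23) 1a5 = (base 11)635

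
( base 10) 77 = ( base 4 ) 1031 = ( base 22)3b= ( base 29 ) 2j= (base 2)1001101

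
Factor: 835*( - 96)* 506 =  - 2^6*3^1*5^1*11^1*23^1*167^1 = - 40560960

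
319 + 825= 1144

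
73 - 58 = 15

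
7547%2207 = 926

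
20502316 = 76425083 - 55922767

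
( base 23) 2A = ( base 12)48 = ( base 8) 70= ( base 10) 56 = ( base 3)2002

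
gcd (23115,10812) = 3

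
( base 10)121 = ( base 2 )1111001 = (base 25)4L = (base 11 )100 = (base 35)3g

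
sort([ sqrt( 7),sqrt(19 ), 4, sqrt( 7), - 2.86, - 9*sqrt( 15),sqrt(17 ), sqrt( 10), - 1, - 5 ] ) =[ - 9*sqrt( 15), - 5, -2.86,  -  1, sqrt(7),sqrt(7),sqrt( 10 ), 4, sqrt( 17), sqrt(19) ] 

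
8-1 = 7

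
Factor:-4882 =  - 2^1*2441^1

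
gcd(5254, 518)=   74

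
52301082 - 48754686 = 3546396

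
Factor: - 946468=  - 2^2*151^1*1567^1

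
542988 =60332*9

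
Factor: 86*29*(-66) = -164604=- 2^2*3^1*11^1*29^1*43^1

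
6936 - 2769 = 4167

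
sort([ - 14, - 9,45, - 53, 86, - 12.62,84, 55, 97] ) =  [ - 53, - 14, - 12.62,-9, 45, 55, 84, 86, 97] 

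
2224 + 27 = 2251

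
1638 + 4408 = 6046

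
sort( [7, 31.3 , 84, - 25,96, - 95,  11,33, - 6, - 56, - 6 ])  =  [  -  95, - 56, - 25, - 6, - 6,7 , 11,31.3,33,84, 96]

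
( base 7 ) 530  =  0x10a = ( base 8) 412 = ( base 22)C2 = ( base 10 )266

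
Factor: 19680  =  2^5*3^1*5^1*41^1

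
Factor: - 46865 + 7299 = - 39566 =- 2^1*73^1*271^1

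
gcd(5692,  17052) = 4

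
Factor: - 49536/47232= - 41^( - 1) * 43^1 = - 43/41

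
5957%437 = 276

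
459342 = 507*906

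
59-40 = 19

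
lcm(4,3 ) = 12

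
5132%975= 257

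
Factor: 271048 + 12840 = 2^4*11^1*1613^1 =283888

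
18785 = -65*( - 289 )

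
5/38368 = 5/38368 = 0.00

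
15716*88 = 1383008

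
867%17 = 0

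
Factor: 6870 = 2^1*3^1*5^1*229^1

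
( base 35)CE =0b110110010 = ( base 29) ES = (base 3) 121002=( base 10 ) 434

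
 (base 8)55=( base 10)45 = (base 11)41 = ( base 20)25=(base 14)33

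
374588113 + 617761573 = 992349686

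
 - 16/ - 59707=16/59707 =0.00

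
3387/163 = 20 + 127/163  =  20.78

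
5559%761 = 232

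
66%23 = 20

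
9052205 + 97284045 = 106336250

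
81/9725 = 81/9725 = 0.01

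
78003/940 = 82 + 923/940 = 82.98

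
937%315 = 307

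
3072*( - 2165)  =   - 6650880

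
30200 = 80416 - 50216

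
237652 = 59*4028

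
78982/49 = 78982/49 = 1611.88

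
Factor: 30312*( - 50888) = - 1542517056 = - 2^6 * 3^2 * 421^1*6361^1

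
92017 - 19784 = 72233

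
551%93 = 86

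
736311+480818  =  1217129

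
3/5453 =3/5453 =0.00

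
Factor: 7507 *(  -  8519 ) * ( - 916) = 58580153828 = 2^2*7^1 *229^1*1217^1*7507^1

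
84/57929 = 84/57929= 0.00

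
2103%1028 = 47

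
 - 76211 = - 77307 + 1096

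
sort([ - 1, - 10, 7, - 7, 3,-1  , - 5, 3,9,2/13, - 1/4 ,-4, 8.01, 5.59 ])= [-10, - 7,-5 , - 4, - 1, - 1, - 1/4,2/13 , 3,3 , 5.59 , 7, 8.01 , 9] 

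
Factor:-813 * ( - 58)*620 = 2^3*3^1*5^1 * 29^1 * 31^1 * 271^1 = 29235480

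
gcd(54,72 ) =18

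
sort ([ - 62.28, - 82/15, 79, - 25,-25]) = [ - 62.28, - 25, - 25,  -  82/15, 79 ] 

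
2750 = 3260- 510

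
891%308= 275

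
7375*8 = 59000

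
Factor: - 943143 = - 3^1*17^1*18493^1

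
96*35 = 3360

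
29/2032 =29/2032 =0.01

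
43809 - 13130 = 30679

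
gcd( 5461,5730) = 1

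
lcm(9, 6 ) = 18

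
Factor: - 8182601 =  - 7^1*61^1*19163^1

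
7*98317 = 688219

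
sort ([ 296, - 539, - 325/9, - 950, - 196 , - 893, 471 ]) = [ - 950, - 893, - 539, - 196, - 325/9, 296, 471]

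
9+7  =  16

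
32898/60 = 548  +  3/10 = 548.30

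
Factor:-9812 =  - 2^2 * 11^1 * 223^1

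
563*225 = 126675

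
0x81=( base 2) 10000001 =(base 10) 129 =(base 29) 4d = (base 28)4h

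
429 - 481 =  - 52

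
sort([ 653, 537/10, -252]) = [ - 252,537/10, 653] 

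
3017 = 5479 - 2462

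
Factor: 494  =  2^1 * 13^1 * 19^1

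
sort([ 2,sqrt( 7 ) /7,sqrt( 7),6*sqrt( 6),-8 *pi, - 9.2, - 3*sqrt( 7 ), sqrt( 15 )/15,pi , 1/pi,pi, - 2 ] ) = [ -8*pi  ,-9.2,-3*sqrt( 7), - 2, sqrt( 15 ) /15, 1/pi,sqrt(7) /7 , 2,sqrt( 7),pi,pi,6 * sqrt (6) ] 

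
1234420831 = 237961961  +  996458870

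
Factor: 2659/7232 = 2^( - 6 ) *113^( - 1 ) * 2659^1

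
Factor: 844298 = 2^1*7^1*13^1 * 4639^1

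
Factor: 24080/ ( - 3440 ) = - 7^1 = - 7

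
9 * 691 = 6219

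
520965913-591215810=-70249897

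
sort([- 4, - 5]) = [  -  5, -4]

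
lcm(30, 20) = 60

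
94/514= 47/257 = 0.18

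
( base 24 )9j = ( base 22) af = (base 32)7b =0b11101011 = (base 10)235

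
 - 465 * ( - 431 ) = 200415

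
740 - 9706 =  - 8966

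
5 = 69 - 64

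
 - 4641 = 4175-8816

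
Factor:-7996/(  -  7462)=2^1*7^( - 1)*13^( - 1)*41^( - 1)*1999^1 = 3998/3731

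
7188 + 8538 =15726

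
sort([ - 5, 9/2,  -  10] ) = [ - 10, - 5, 9/2] 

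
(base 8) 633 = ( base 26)FL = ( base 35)bq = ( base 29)e5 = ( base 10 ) 411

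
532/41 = 12+40/41 = 12.98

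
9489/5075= 9489/5075 = 1.87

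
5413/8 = 5413/8= 676.62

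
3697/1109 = 3 + 370/1109 = 3.33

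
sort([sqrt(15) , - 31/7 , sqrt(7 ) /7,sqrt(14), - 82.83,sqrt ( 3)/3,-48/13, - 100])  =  [ - 100,  -  82.83, - 31/7, - 48/13,sqrt( 7)/7,sqrt(3)/3, sqrt(14),sqrt(15)] 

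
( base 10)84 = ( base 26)36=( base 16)54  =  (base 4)1110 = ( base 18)4C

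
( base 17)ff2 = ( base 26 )6kg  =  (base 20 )b9c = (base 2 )1000111110000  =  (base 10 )4592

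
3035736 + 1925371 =4961107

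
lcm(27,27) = 27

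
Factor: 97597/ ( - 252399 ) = -3^( - 1)*7^( - 2 )*101^( - 1 )*5741^1 =-  5741/14847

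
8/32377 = 8/32377=0.00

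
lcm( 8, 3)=24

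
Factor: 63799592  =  2^3 * 263^1*30323^1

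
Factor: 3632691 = 3^1*1210897^1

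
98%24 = 2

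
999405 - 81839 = 917566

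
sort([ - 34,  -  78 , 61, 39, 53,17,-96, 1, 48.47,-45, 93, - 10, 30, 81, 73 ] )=[  -  96, - 78, -45, - 34, - 10, 1, 17,30, 39, 48.47, 53, 61, 73 , 81, 93] 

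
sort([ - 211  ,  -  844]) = [ - 844, - 211 ] 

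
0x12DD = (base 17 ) gc1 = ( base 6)34205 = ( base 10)4829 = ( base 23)92M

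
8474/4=2118  +  1/2 = 2118.50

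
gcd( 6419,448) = 7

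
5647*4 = 22588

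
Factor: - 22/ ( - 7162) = 11/3581 = 11^1*3581^ (  -  1 ) 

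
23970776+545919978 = 569890754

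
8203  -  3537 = 4666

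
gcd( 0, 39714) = 39714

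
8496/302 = 4248/151 = 28.13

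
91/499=91/499  =  0.18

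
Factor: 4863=3^1*1621^1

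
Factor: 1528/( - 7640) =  - 5^( - 1 ) = - 1/5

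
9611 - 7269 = 2342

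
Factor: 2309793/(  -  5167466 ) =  - 2^( - 1) * 3^1*53^1 *73^1*199^1 * 2583733^( - 1 ) 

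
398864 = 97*4112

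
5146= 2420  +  2726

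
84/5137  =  84/5137 = 0.02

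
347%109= 20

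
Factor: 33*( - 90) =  - 2^1*3^3 * 5^1*11^1=-2970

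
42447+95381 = 137828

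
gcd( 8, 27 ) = 1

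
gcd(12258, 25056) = 54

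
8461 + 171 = 8632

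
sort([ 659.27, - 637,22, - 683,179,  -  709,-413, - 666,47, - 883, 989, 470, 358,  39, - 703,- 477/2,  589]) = [ - 883,  -  709, - 703, - 683, - 666,-637, - 413,-477/2,22, 39,47,179,358, 470,589 , 659.27,989]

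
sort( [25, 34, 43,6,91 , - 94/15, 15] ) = [-94/15,6, 15,25, 34 , 43,91] 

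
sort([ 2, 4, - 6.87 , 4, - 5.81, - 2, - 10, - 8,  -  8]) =[-10,-8, - 8, - 6.87, - 5.81, - 2, 2,4,4]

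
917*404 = 370468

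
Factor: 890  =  2^1 * 5^1*89^1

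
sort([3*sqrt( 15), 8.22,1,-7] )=[ - 7,1,8.22, 3*sqrt( 15 ) ] 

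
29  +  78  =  107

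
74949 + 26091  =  101040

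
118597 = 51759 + 66838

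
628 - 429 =199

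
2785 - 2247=538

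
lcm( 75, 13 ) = 975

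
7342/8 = 917+3/4 = 917.75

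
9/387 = 1/43 = 0.02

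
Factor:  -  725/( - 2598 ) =2^( - 1 )*3^( - 1)*5^2*29^1*433^ ( - 1) 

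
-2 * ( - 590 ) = 1180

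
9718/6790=1+1464/3395 = 1.43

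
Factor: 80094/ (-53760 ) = -1907/1280  =  - 2^( - 8 )*5^( - 1)*1907^1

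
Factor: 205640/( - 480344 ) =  - 5^1*53^1 * 619^( - 1 ) = - 265/619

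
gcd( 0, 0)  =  0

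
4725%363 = 6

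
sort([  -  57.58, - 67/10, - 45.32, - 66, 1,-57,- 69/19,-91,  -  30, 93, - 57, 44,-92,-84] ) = [ - 92,-91,-84  ,-66,-57.58,  -  57,-57 ,-45.32, - 30,-67/10 , - 69/19, 1, 44, 93 ] 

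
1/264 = 1/264 = 0.00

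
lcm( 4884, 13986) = 307692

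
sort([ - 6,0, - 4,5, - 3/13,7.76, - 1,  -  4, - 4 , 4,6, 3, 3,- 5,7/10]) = [ - 6, - 5, - 4, - 4, - 4, - 1, - 3/13,0, 7/10,  3,3,4, 5, 6,  7.76]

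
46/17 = 46/17 = 2.71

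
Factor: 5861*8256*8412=2^8*3^2 * 43^1*701^1 * 5861^1 =407043355392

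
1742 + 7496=9238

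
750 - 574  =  176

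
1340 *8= 10720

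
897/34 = 26 + 13/34 = 26.38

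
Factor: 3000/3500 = 2^1*3^1*  7^( - 1 ) = 6/7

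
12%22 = 12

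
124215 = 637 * 195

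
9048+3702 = 12750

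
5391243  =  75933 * 71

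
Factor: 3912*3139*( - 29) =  - 2^3*3^1*29^1*43^1*73^1*163^1 = - 356113272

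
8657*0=0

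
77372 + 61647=139019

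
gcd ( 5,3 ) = 1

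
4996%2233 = 530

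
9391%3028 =307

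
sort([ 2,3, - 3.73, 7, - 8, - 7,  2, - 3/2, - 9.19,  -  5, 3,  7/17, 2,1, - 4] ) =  [  -  9.19, - 8, - 7 , - 5, - 4, - 3.73, - 3/2, 7/17, 1,2, 2, 2, 3, 3, 7]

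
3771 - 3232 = 539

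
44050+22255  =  66305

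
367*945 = 346815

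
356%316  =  40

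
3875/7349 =3875/7349 = 0.53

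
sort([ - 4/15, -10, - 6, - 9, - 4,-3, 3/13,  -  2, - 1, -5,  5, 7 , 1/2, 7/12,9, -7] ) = [ - 10,-9, - 7,-6, - 5,-4, - 3,-2, - 1, - 4/15,  3/13,1/2 , 7/12, 5, 7,9] 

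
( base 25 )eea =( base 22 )ii2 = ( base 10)9110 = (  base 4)2032112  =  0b10001110010110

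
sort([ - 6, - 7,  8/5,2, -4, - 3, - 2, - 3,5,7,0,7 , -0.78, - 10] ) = [ - 10, - 7, - 6, - 4,-3, - 3, - 2, - 0.78,  0, 8/5,2,5,7,7] 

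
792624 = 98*8088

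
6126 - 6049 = 77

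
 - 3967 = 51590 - 55557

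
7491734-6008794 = 1482940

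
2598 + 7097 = 9695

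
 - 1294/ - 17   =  76 + 2/17  =  76.12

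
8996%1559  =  1201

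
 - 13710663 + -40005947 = - 53716610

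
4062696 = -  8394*( - 484)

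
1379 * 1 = 1379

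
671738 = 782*859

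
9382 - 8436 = 946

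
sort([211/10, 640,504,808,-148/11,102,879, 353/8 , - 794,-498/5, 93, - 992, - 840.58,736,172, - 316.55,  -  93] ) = [  -  992, - 840.58, - 794, - 316.55,-498/5,-93, - 148/11, 211/10, 353/8, 93,102, 172,504, 640, 736, 808,879] 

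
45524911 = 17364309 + 28160602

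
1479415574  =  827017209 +652398365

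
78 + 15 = 93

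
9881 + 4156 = 14037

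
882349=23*38363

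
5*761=3805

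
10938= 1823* 6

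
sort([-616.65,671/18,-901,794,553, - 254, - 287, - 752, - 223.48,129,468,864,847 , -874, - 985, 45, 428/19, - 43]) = [ - 985,- 901, - 874, - 752,-616.65, - 287 , - 254, - 223.48, - 43 , 428/19,  671/18,45,129,468, 553,794,  847,864 ]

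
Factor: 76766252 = 2^2*19191563^1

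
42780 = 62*690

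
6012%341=215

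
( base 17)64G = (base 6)12230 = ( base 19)50d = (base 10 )1818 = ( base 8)3432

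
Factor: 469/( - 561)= -3^( - 1)*7^1*11^( -1 )*17^( - 1)*67^1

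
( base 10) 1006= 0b1111101110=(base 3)1101021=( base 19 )2EI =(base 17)383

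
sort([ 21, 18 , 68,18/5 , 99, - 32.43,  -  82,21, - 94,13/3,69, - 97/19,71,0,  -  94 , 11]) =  [ - 94, - 94, - 82, - 32.43, - 97/19, 0, 18/5,  13/3,11, 18,  21,21,68,69,71, 99]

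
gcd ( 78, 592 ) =2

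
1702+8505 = 10207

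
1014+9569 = 10583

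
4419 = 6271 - 1852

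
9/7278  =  3/2426 = 0.00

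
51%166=51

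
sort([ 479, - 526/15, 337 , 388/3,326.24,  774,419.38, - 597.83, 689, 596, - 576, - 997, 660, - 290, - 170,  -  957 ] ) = [ - 997, - 957,-597.83, - 576, - 290, - 170, - 526/15, 388/3,326.24,337,419.38,479,596,660, 689 , 774 ]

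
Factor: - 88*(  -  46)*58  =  234784  =  2^5*11^1*23^1*29^1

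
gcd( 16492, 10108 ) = 532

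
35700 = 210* 170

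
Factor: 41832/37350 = 2^2*5^( - 2)*7^1 = 28/25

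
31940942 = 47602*671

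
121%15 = 1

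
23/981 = 23/981=0.02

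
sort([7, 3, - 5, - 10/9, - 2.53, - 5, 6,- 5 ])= [ - 5 , - 5, - 5, - 2.53,-10/9, 3, 6,7 ] 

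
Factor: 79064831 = 43^1*1838717^1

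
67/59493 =67/59493=0.00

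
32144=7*4592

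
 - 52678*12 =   -  632136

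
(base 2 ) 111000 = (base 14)40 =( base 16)38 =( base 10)56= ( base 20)2g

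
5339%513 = 209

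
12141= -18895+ 31036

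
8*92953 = 743624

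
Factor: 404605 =5^1*19^1 * 4259^1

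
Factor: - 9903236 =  - 2^2*7^1*353687^1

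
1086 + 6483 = 7569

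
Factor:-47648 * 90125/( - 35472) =268392250/2217 =2^1*3^ ( - 1 )*5^3*7^1*103^1*739^ (-1 )*1489^1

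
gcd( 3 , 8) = 1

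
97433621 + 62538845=159972466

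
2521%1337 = 1184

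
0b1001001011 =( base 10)587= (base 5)4322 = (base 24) 10b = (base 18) 1EB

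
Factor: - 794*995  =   - 790030  =  -2^1*5^1*199^1*397^1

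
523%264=259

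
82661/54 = 82661/54 = 1530.76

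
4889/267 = 4889/267 = 18.31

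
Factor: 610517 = 173^1*3529^1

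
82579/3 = 27526+1/3 = 27526.33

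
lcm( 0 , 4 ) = 0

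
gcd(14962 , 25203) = 1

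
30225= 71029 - 40804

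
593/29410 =593/29410= 0.02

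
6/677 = 6/677 = 0.01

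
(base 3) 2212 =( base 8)115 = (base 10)77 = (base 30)2H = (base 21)3e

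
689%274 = 141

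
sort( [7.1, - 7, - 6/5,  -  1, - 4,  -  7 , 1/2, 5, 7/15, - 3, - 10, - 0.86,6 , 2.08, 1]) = [-10, - 7 , - 7, - 4, - 3, - 6/5, - 1,  -  0.86,7/15,1/2,1,2.08,5,6, 7.1]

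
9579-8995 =584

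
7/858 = 7/858 = 0.01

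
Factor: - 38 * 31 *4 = -2^3*19^1*31^1 = - 4712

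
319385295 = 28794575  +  290590720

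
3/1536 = 1/512 = 0.00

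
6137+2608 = 8745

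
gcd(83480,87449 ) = 1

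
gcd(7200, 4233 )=3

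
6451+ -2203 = 4248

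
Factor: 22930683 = 3^1*67^1*114083^1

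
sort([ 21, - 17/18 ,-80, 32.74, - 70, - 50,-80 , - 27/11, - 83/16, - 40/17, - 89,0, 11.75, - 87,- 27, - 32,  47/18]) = [-89, - 87, - 80, - 80, - 70,-50, - 32, - 27, - 83/16, - 27/11,-40/17 ,-17/18, 0,47/18, 11.75 , 21, 32.74]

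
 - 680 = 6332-7012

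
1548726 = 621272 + 927454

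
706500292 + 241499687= 947999979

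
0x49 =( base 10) 73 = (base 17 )45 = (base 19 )3G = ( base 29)2F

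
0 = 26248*0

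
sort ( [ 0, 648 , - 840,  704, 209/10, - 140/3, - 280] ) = [ -840, -280, -140/3,0,  209/10, 648, 704]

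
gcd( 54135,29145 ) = 15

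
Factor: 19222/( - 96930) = - 9611/48465 =-3^ ( - 3 )*5^(  -  1)*7^1*359^( - 1)*1373^1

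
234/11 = 21 + 3/11 = 21.27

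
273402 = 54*5063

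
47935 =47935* 1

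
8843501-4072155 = 4771346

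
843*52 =43836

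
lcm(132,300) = 3300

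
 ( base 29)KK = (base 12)420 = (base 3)211020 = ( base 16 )258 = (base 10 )600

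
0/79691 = 0 = 0.00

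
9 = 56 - 47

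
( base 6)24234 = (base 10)3550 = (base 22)778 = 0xDDE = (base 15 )10ba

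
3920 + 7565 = 11485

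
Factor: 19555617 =3^1 * 19^1*343081^1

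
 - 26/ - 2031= 26/2031 = 0.01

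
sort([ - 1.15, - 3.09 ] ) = [ - 3.09, - 1.15 ] 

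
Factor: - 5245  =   -5^1*1049^1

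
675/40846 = 675/40846=0.02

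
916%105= 76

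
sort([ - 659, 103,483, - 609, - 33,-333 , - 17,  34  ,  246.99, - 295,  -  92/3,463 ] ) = [ - 659, -609,-333, - 295, - 33,- 92/3 ,-17,34, 103, 246.99, 463, 483 ] 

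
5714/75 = 5714/75 = 76.19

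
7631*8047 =61406657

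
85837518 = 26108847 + 59728671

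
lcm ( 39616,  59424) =118848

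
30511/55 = 30511/55 = 554.75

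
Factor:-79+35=  -  44  =  -2^2*11^1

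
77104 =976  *79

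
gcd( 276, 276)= 276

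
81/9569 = 81/9569 = 0.01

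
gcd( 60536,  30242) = 2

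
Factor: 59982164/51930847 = 2^2*11^1*19^1*157^1*457^1*51930847^( - 1) 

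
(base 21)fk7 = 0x1B82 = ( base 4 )1232002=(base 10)7042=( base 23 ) D74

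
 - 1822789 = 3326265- 5149054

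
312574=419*746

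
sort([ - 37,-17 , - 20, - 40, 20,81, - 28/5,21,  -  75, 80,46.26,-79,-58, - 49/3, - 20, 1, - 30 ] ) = [ - 79, - 75,- 58,  -  40,-37, - 30,-20,-20,-17,-49/3, - 28/5, 1,20,21,46.26, 80, 81] 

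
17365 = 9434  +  7931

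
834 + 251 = 1085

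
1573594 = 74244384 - 72670790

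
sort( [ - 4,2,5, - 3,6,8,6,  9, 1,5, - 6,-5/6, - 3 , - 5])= [  -  6, -5 ,-4 , - 3, - 3, - 5/6,1,2, 5,5,6,6  ,  8,9 ] 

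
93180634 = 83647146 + 9533488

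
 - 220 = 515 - 735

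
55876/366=458/3=152.67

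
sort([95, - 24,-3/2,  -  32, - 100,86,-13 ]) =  [  -  100, - 32, - 24, - 13,-3/2,86,95]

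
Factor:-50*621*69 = - 2^1*3^4*5^2*23^2 = - 2142450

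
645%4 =1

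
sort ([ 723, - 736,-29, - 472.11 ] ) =[-736, - 472.11, - 29, 723]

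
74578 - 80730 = -6152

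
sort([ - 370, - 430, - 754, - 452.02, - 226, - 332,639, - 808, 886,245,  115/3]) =[-808, - 754, - 452.02, - 430,  -  370, -332, - 226,  115/3,245,  639,886 ]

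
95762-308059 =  - 212297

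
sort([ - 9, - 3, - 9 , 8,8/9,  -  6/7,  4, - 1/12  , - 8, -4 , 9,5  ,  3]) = [ - 9,-9, - 8, - 4, - 3, - 6/7, - 1/12,8/9,3,4,5,8,9]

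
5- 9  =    -  4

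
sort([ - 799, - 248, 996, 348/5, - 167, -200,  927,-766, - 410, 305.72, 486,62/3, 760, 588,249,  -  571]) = [ - 799,-766,-571, - 410,  -  248, - 200, - 167,62/3, 348/5, 249,305.72, 486, 588, 760, 927,996 ]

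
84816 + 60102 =144918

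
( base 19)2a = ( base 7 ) 66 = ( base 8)60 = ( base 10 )48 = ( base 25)1n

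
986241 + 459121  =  1445362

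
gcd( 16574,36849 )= 1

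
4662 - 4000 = 662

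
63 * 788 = 49644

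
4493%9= 2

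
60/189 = 20/63 = 0.32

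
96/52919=96/52919 = 0.00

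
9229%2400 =2029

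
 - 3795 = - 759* 5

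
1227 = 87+1140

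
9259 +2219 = 11478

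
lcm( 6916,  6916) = 6916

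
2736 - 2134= 602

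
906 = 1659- 753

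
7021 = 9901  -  2880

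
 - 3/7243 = - 3/7243 = - 0.00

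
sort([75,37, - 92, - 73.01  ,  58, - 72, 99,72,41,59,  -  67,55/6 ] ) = [ - 92, - 73.01,  -  72,-67,55/6,  37,41,58,59,72 , 75, 99 ]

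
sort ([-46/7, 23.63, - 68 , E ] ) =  [ - 68, - 46/7, E, 23.63]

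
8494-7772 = 722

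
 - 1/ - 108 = 1/108  =  0.01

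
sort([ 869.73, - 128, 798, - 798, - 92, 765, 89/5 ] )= [-798,-128, - 92, 89/5,765, 798, 869.73 ] 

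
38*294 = 11172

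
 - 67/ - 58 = 1 + 9/58 =1.16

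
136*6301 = 856936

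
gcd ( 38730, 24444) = 6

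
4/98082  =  2/49041 = 0.00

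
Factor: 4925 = 5^2*197^1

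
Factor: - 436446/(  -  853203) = 2^1 * 3^1* 13^(  -  1)*131^(-1)*167^(-1)*24247^1 = 145482/284401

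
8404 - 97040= - 88636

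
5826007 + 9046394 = 14872401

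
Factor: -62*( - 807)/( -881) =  - 2^1*3^1*31^1*269^1*881^(-1 ) = -50034/881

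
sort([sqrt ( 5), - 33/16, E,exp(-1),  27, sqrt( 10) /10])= [ - 33/16 , sqrt( 10 )/10,exp ( -1 ),  sqrt( 5 ), E, 27]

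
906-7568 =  - 6662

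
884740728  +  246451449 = 1131192177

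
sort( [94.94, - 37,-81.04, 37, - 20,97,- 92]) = [ - 92, - 81.04,  -  37,-20, 37,94.94, 97 ]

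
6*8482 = 50892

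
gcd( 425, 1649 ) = 17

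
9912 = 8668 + 1244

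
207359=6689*31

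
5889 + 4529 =10418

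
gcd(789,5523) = 789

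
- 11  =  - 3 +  - 8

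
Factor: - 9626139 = - 3^2*1069571^1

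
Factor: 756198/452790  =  3^( - 2 )*5^(-1 ) * 13^ ( - 1)*977^1 = 977/585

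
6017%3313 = 2704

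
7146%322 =62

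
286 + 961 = 1247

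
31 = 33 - 2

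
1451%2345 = 1451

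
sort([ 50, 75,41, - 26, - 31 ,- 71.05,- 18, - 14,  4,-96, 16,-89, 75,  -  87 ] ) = [- 96,- 89, - 87, - 71.05,- 31,- 26,-18, - 14, 4,16, 41, 50,75, 75] 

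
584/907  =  584/907  =  0.64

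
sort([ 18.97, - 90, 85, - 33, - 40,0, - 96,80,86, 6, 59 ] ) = [ -96, - 90, - 40,  -  33, 0,6,18.97, 59 , 80,85,86 ]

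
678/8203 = 678/8203  =  0.08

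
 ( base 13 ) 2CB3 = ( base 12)3974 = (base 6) 50224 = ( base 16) 19a8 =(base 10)6568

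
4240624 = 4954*856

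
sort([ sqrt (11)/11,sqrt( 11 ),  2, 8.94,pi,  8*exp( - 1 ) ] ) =[ sqrt( 11)/11,2,8*exp( - 1 ), pi,sqrt( 11 ), 8.94]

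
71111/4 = 17777 + 3/4 =17777.75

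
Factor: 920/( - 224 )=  -2^( - 2 )*5^1*7^( - 1 ) * 23^1 = - 115/28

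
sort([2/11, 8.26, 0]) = [ 0,2/11, 8.26 ] 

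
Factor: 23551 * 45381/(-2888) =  - 1068767931/2888 = - 2^(-3)*3^1*7^1*11^1 * 19^( - 2 )*2141^1*2161^1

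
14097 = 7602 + 6495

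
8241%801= 231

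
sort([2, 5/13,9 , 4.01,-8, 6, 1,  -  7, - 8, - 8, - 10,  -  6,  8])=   [-10,-8, - 8, - 8,-7, - 6, 5/13, 1, 2, 4.01, 6,8 , 9]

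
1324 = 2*662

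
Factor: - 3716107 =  - 3716107^1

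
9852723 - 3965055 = 5887668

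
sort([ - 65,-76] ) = [ - 76, - 65]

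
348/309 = 1 + 13/103 = 1.13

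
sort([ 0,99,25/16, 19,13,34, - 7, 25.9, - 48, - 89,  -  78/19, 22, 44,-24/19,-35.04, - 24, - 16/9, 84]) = [ - 89, - 48, - 35.04, - 24, - 7, - 78/19,- 16/9, - 24/19,0,25/16, 13, 19 , 22,25.9,34,44, 84,99 ]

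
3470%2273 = 1197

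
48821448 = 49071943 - 250495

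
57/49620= 19/16540 =0.00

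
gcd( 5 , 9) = 1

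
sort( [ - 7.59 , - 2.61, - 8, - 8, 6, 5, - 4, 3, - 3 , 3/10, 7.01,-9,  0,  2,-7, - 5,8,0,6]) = [ - 9, - 8,  -  8, - 7.59, - 7, - 5, - 4, - 3,  -  2.61,  0,  0,3/10,  2 , 3,5, 6, 6,7.01,8 ] 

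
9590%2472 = 2174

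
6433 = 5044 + 1389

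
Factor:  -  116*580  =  -67280 = - 2^4*5^1*29^2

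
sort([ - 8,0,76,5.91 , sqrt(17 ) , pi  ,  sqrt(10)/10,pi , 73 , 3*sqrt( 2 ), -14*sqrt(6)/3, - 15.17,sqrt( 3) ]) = [ - 15.17, - 14 * sqrt(6) /3, - 8, 0,  sqrt(10 )/10, sqrt(3 ) , pi , pi, sqrt(17), 3*sqrt (2) , 5.91,73,76] 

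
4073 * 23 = 93679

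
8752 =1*8752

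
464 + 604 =1068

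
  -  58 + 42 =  - 16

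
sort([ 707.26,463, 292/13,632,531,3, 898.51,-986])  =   [- 986,3, 292/13, 463,531, 632, 707.26,898.51 ] 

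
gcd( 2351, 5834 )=1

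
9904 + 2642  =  12546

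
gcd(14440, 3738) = 2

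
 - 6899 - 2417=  - 9316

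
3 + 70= 73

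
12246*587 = 7188402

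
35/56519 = 35/56519= 0.00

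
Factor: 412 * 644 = 265328  =  2^4*7^1*23^1*103^1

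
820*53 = 43460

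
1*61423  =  61423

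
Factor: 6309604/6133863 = 2^2 * 3^( - 1)*7^1*225343^1*2044621^( - 1 ) 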